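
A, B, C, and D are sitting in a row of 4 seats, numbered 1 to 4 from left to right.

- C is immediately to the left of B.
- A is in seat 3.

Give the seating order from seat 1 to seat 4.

C, B, A, D

From clue 1: B is in {2,3,4}.
From clues 1–2: C → seat 1, B → seat 2, A → seat 3, D → seat 4.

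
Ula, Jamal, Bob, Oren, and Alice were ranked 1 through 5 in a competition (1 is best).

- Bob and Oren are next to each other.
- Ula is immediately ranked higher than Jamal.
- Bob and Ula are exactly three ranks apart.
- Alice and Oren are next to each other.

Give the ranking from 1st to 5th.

From clues 1–2: Alice is in {1,3,5}.
From clues 1–3: Ula is in {1,2,4}.
From clues 1–4: Bob → rank 1, Oren → rank 2, Alice → rank 3, Ula → rank 4, Jamal → rank 5.

Bob, Oren, Alice, Ula, Jamal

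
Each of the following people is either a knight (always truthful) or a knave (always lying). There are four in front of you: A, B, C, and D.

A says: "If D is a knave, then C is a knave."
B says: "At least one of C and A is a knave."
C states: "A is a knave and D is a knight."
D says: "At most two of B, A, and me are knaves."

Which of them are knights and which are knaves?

A: knight, B: knight, C: knave, D: knight

Consider A. Suppose A is a knave.
Then no assignment of the remaining roles makes every statement match its speaker's type — contradiction.
So A is a knight.
With that fixed, C's statement is false, so C is a knave.
With that fixed, D's statement is true, so D is a knight.
With that fixed, B's statement is true, so B is a knight.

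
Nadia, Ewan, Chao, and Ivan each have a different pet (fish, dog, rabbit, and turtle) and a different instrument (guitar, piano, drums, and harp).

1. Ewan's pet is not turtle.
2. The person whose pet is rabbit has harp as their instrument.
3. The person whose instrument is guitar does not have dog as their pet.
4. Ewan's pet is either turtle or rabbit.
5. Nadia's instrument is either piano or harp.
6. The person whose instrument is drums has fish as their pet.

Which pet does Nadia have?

dog

With clues 1–4, rabbit is impossible for Nadia's pet.
With clues 1–6, fish and turtle are impossible for Nadia's pet.
That leaves dog.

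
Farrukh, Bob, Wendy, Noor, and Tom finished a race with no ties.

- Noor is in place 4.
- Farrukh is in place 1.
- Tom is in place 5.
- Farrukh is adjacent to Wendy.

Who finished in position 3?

With clue 1, Noor is ruled out for place 3.
With clues 1–2, Farrukh is ruled out for place 3.
With clues 1–3, Tom is ruled out for place 3.
With clues 1–4, Wendy is ruled out for place 3.
So place 3 is Bob.

Bob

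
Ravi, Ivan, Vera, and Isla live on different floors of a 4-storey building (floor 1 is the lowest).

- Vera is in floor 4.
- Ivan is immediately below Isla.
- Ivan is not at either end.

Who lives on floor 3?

Isla

With clue 1, Vera is ruled out for floor 3.
With clues 1–2, Ivan is ruled out for floor 3.
With clues 1–3, Ravi is ruled out for floor 3.
So floor 3 is Isla.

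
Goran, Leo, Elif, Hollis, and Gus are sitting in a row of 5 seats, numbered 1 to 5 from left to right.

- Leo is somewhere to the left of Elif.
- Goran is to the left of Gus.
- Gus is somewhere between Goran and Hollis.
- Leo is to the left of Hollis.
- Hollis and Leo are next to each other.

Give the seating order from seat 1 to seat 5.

Goran, Gus, Leo, Hollis, Elif

From clue 1: Leo is in {1,2,3,4}.
From clues 1–2: Goran is in {1,2,3,4}.
From clues 1–3: Goran is in {1,2,3}.
From clues 1–4: Hollis is in {4,5}.
From clues 1–5: Goran → seat 1, Gus → seat 2, Leo → seat 3, Hollis → seat 4, Elif → seat 5.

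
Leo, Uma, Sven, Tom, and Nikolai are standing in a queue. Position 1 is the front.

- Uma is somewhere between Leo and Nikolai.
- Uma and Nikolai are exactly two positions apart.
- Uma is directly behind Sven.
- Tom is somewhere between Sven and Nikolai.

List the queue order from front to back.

Leo, Sven, Uma, Tom, Nikolai

From clue 1: Uma is in {2,3,4}.
From clues 1–3: Uma is in {3,4}.
From clues 1–4: Leo → position 1, Sven → position 2, Uma → position 3, Tom → position 4, Nikolai → position 5.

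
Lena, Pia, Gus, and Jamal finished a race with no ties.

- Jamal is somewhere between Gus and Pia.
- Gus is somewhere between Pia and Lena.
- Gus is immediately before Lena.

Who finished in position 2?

Jamal

With clues 1–2, Lena and Pia are ruled out for place 2.
With clues 1–3, Gus is ruled out for place 2.
So place 2 is Jamal.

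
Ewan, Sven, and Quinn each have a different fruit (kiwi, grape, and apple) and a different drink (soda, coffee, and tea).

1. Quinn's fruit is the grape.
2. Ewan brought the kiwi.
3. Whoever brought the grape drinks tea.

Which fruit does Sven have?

apple

Clue 1 rules out grape for Sven's fruit.
With clues 1–2, kiwi is impossible for Sven's fruit.
That leaves apple.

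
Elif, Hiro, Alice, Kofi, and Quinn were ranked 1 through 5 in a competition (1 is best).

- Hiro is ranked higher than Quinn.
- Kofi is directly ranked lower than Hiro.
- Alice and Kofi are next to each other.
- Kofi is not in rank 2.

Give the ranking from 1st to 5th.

Elif, Hiro, Kofi, Alice, Quinn

From clue 1: Hiro is in {1,2,3,4}.
From clues 1–2: Hiro is in {1,2,3}.
From clues 1–3: Hiro is in {1,2}.
From clues 1–4: Elif → rank 1, Hiro → rank 2, Kofi → rank 3, Alice → rank 4, Quinn → rank 5.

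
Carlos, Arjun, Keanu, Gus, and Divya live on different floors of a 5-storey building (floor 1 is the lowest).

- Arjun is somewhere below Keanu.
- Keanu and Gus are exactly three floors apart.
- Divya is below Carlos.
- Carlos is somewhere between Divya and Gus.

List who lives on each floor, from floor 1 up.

From clue 1: Arjun is in {1,2,3,4}.
From clues 1–2: Keanu is in {2,4,5}.
From clues 1–3: Carlos is in {3,4,5}.
From clues 1–4: Arjun → floor 1, Keanu → floor 2, Divya → floor 3, Carlos → floor 4, Gus → floor 5.

Arjun, Keanu, Divya, Carlos, Gus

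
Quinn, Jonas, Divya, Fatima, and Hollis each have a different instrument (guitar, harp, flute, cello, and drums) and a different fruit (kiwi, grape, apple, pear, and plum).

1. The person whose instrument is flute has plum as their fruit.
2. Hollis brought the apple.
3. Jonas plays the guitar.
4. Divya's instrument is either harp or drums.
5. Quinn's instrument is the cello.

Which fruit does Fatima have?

plum

With clues 1–2, apple is impossible for Fatima's fruit.
With clues 1–5, grape, kiwi, and pear are impossible for Fatima's fruit.
That leaves plum.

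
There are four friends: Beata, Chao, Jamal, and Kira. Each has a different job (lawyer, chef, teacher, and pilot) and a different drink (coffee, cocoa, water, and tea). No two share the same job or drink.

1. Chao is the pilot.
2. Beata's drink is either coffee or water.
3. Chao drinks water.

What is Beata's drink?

With clues 1–2, cocoa and tea are impossible for Beata's drink.
With clues 1–3, water is impossible for Beata's drink.
That leaves coffee.

coffee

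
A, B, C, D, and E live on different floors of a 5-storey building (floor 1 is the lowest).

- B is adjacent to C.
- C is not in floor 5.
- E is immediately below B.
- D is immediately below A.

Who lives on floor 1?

E

With clues 1–3, B and C are ruled out for floor 1.
With clues 1–4, A and D are ruled out for floor 1.
So floor 1 is E.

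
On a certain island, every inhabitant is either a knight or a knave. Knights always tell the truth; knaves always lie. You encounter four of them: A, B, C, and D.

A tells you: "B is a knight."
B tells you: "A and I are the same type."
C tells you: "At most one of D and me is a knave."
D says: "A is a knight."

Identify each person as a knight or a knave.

A: knight, B: knight, C: knight, D: knight

Consider A. Suppose A is a knave.
Then whichever role B has, B's statement has the wrong truth value — contradiction.
So A is a knight.
With that fixed, D's statement is true, so D is a knight.
With that fixed, C's statement is true, so C is a knight.
Consider B. Suppose B is a knave.
Then A's statement comes out false, contradicting A being a knight.
So B is a knight.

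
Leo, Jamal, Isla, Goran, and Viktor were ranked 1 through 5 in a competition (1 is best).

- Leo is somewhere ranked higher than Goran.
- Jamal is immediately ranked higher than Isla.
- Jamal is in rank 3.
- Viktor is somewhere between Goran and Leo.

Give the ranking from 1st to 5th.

Leo, Viktor, Jamal, Isla, Goran

From clue 1: Leo is in {1,2,3,4}.
From clues 1–3: Jamal → rank 3, Isla → rank 4.
From clues 1–4: Leo → rank 1, Viktor → rank 2, Goran → rank 5.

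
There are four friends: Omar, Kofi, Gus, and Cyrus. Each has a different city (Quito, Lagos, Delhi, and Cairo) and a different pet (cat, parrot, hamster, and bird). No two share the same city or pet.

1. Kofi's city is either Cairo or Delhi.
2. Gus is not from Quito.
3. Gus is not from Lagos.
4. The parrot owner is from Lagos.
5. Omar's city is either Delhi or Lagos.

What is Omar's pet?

With clues 1–5, bird, cat, and hamster are impossible for Omar's pet.
That leaves parrot.

parrot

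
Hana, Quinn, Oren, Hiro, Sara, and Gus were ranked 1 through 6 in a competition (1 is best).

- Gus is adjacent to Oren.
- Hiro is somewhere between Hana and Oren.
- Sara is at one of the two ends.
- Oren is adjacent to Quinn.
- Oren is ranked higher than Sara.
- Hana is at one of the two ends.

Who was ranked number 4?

Oren

With clues 1–3, Sara is ruled out for rank 4.
With clues 1–4, Hana is ruled out for rank 4.
With clues 1–5, Gus and Quinn are ruled out for rank 4.
With clues 1–6, Hiro is ruled out for rank 4.
So rank 4 is Oren.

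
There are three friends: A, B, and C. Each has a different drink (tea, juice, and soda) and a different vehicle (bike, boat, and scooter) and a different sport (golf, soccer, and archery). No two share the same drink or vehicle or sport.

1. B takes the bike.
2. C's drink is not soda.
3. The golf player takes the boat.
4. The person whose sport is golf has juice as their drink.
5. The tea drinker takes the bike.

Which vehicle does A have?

scooter

Clue 1 rules out bike for A's vehicle.
With clues 1–5, boat is impossible for A's vehicle.
That leaves scooter.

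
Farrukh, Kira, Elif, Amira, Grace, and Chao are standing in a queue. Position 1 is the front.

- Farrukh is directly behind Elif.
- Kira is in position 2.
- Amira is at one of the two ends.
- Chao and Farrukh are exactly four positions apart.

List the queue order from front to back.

Chao, Kira, Grace, Elif, Farrukh, Amira

From clue 1: Farrukh is in {2,3,4,5,6}.
From clues 1–2: Kira → position 2.
From clues 1–3: Amira is in {1,6}.
From clues 1–4: Chao → position 1, Grace → position 3, Elif → position 4, Farrukh → position 5, Amira → position 6.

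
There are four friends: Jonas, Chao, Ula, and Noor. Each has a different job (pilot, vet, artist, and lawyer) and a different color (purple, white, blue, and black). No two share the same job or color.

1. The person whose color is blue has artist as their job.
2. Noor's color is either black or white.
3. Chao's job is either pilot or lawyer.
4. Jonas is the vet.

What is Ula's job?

artist

With clues 1–4, lawyer, pilot, and vet are impossible for Ula's job.
That leaves artist.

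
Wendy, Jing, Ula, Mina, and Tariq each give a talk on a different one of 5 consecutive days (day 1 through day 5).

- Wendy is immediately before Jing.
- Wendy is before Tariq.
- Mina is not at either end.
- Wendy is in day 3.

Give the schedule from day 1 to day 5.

Ula, Mina, Wendy, Jing, Tariq

From clue 1: Wendy is in {1,2,3,4}.
From clues 1–2: Wendy is in {1,2,3}.
From clues 1–4: Ula → day 1, Mina → day 2, Wendy → day 3, Jing → day 4, Tariq → day 5.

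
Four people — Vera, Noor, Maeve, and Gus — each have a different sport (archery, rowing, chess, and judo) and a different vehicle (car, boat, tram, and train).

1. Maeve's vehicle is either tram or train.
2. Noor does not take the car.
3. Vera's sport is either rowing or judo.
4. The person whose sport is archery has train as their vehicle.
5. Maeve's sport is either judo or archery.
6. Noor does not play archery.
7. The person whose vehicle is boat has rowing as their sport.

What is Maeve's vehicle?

train

Clue 1 rules out boat and car for Maeve's vehicle.
With clues 1–7, tram is impossible for Maeve's vehicle.
That leaves train.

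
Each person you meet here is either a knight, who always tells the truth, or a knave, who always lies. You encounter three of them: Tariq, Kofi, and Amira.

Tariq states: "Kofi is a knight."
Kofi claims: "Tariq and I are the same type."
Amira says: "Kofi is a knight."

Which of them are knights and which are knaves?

Consider Tariq. Suppose Tariq is a knave.
Then whichever role Kofi has, Kofi's statement has the wrong truth value — contradiction.
So Tariq is a knight.
Consider Kofi. Suppose Kofi is a knave.
Then Tariq's statement comes out false, contradicting Tariq being a knight.
So Kofi is a knight.
With that fixed, Amira's statement is true, so Amira is a knight.

Tariq: knight, Kofi: knight, Amira: knight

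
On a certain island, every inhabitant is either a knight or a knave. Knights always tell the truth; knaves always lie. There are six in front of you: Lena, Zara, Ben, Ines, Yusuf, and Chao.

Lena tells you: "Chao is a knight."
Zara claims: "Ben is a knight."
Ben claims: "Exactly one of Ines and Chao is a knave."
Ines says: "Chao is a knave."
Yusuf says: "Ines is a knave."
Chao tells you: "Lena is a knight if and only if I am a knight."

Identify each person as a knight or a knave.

Lena: knight, Zara: knight, Ben: knight, Ines: knave, Yusuf: knight, Chao: knight

Consider Lena. Suppose Lena is a knave.
Then whichever role Chao has, Chao's statement has the wrong truth value — contradiction.
So Lena is a knight.
Consider Zara. Suppose Zara is a knave.
Then no assignment of the remaining roles makes every statement match its speaker's type — contradiction.
So Zara is a knight.
Consider Ben. Suppose Ben is a knave.
Then Zara's statement comes out false, contradicting Zara being a knight.
So Ben is a knight.
Consider Ines. Suppose Ines is a knight.
Then no assignment of the remaining roles makes every statement match its speaker's type — contradiction.
So Ines is a knave.
With that fixed, Yusuf's statement is true, so Yusuf is a knight.
Consider Chao. Suppose Chao is a knave.
Then Lena's statement comes out false, contradicting Lena being a knight.
So Chao is a knight.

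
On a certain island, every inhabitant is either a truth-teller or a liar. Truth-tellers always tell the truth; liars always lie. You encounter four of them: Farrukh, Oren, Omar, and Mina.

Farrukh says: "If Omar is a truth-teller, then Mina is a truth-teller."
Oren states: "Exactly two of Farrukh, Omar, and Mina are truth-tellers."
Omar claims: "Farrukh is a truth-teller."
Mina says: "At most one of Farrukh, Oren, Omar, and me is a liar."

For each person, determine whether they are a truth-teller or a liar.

Consider Farrukh. Suppose Farrukh is a liar.
Then no assignment of the remaining roles makes every statement match its speaker's type — contradiction.
So Farrukh is a truth-teller.
With that fixed, Omar's statement is true, so Omar is a truth-teller.
Consider Oren. Suppose Oren is a truth-teller.
Then no assignment of the remaining roles makes every statement match its speaker's type — contradiction.
So Oren is a liar.
Consider Mina. Suppose Mina is a liar.
Then Farrukh's statement comes out false, contradicting Farrukh being a truth-teller.
So Mina is a truth-teller.

Farrukh: truth-teller, Oren: liar, Omar: truth-teller, Mina: truth-teller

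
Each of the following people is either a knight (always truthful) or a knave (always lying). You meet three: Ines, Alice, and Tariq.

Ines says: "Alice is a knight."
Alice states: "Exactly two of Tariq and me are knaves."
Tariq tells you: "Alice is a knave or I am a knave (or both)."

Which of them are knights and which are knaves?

Consider Ines. Suppose Ines is a knight.
Then no assignment of the remaining roles makes every statement match its speaker's type — contradiction.
So Ines is a knave.
Consider Alice. Suppose Alice is a knight.
Then Ines's statement comes out true, contradicting Ines being a knave.
So Alice is a knave.
With that fixed, Tariq's statement is true, so Tariq is a knight.

Ines: knave, Alice: knave, Tariq: knight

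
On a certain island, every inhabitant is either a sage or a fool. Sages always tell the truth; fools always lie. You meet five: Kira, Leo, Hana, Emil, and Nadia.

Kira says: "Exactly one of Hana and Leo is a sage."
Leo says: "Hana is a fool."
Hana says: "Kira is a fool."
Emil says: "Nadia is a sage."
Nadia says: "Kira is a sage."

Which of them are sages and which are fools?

Consider Kira. Suppose Kira is a fool.
Then no assignment of the remaining roles makes every statement match its speaker's type — contradiction.
So Kira is a sage.
With that fixed, Hana's statement is false, so Hana is a fool.
With that fixed, Nadia's statement is true, so Nadia is a sage.
With that fixed, Leo's statement is true, so Leo is a sage.
With that fixed, Emil's statement is true, so Emil is a sage.

Kira: sage, Leo: sage, Hana: fool, Emil: sage, Nadia: sage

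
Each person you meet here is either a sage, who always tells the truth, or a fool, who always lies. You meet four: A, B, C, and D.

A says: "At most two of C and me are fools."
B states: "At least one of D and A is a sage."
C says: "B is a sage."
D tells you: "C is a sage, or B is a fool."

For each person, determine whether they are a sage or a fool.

A: sage, B: sage, C: sage, D: sage

Regardless of anyone's role, A's statement is true, so A is a sage.
With that fixed, B's statement is true, so B is a sage.
With that fixed, C's statement is true, so C is a sage.
With that fixed, D's statement is true, so D is a sage.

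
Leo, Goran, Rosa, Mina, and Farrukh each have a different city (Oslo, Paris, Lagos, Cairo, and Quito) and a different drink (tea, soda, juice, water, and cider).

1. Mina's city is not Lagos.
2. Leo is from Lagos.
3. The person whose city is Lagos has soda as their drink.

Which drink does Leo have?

soda

With clues 1–3, cider, juice, tea, and water are impossible for Leo's drink.
That leaves soda.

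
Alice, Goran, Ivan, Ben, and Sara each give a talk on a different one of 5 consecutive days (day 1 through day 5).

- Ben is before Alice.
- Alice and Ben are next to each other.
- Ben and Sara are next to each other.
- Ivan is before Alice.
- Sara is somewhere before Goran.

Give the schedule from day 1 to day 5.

Ivan, Sara, Ben, Alice, Goran

From clue 1: Alice is in {2,3,4,5}.
From clues 1–3: Alice is in {3,4,5}.
From clues 1–4: Alice is in {4,5}.
From clues 1–5: Ivan → day 1, Sara → day 2, Ben → day 3, Alice → day 4, Goran → day 5.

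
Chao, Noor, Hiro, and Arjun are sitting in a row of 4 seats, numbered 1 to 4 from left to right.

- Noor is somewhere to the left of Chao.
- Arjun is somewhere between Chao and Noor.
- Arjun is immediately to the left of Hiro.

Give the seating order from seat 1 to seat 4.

From clue 1: Chao is in {2,3,4}.
From clues 1–2: Chao is in {3,4}.
From clues 1–3: Noor → seat 1, Arjun → seat 2, Hiro → seat 3, Chao → seat 4.

Noor, Arjun, Hiro, Chao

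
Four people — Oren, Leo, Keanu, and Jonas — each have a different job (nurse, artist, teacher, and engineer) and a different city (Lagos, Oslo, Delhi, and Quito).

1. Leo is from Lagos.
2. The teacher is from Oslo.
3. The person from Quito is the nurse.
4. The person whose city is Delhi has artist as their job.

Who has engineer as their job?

With clues 1–4, Jonas, Keanu, and Oren are impossible for the one with job engineer.
That leaves Leo.

Leo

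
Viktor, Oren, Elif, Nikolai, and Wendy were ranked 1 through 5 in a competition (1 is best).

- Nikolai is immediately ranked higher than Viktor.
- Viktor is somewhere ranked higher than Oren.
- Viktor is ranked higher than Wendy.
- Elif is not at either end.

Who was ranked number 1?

With clue 1, Viktor is ruled out for rank 1.
With clues 1–2, Oren is ruled out for rank 1.
With clues 1–3, Wendy is ruled out for rank 1.
With clues 1–4, Elif is ruled out for rank 1.
So rank 1 is Nikolai.

Nikolai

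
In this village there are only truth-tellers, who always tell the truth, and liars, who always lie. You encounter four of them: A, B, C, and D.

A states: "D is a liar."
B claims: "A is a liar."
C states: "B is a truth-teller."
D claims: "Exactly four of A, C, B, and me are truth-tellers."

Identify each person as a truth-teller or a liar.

A: truth-teller, B: liar, C: liar, D: liar

Consider A. Suppose A is a liar.
Then no assignment of the remaining roles makes every statement match its speaker's type — contradiction.
So A is a truth-teller.
With that fixed, B's statement is false, so B is a liar.
With that fixed, C's statement is false, so C is a liar.
With that fixed, D's statement is false, so D is a liar.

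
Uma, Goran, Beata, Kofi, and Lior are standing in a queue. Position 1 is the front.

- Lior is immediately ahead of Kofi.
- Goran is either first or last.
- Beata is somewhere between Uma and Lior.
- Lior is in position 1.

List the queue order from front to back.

Lior, Kofi, Beata, Uma, Goran

From clue 1: Kofi is in {2,3,4,5}.
From clues 1–2: Goran is in {1,5}.
From clues 1–4: Lior → position 1, Kofi → position 2, Beata → position 3, Uma → position 4, Goran → position 5.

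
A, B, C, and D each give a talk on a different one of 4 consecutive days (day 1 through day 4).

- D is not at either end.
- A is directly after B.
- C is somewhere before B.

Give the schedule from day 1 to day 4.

C, D, B, A

From clue 1: D is in {2,3}.
From clues 1–2: A is in {2,4}.
From clues 1–3: C → day 1, D → day 2, B → day 3, A → day 4.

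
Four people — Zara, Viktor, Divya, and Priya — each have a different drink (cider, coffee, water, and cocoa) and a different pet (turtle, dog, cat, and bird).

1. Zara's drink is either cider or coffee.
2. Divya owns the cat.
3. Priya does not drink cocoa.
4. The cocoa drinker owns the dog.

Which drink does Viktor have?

cocoa

With clues 1–4, cider, coffee, and water are impossible for Viktor's drink.
That leaves cocoa.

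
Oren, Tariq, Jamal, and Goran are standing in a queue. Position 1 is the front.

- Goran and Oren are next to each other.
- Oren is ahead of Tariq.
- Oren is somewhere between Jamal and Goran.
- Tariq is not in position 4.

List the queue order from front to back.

Goran, Oren, Tariq, Jamal

From clues 1–2: Tariq is in {3,4}.
From clues 1–3: Oren → position 2.
From clues 1–4: Goran → position 1, Tariq → position 3, Jamal → position 4.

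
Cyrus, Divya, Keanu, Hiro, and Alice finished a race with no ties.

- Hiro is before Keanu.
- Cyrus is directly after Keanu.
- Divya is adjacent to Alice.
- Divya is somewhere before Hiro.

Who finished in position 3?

With clues 1–3, Keanu is ruled out for place 3.
With clues 1–4, Alice, Cyrus, and Divya are ruled out for place 3.
So place 3 is Hiro.

Hiro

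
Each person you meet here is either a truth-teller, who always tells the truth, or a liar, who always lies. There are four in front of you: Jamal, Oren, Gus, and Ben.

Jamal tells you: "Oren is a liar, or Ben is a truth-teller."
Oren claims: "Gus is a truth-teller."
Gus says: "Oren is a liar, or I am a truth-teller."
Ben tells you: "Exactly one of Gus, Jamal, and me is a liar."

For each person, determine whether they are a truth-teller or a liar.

Consider Jamal. Suppose Jamal is a truth-teller.
Then no assignment of the remaining roles makes every statement match its speaker's type — contradiction.
So Jamal is a liar.
Consider Oren. Suppose Oren is a liar.
Then Jamal's statement comes out true, contradicting Jamal being a liar.
So Oren is a truth-teller.
Consider Gus. Suppose Gus is a liar.
Then Oren's statement comes out false, contradicting Oren being a truth-teller.
So Gus is a truth-teller.
Consider Ben. Suppose Ben is a truth-teller.
Then Jamal's statement comes out true, contradicting Jamal being a liar.
So Ben is a liar.

Jamal: liar, Oren: truth-teller, Gus: truth-teller, Ben: liar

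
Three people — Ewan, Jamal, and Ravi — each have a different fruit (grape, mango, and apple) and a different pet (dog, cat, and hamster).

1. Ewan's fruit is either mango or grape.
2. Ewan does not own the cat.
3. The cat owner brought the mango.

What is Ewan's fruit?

grape

Clue 1 rules out apple for Ewan's fruit.
With clues 1–3, mango is impossible for Ewan's fruit.
That leaves grape.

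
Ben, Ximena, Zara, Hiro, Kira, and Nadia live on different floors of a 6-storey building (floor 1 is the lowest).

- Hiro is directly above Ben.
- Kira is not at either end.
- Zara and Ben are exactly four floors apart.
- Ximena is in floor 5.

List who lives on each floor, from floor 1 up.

Nadia, Ben, Hiro, Kira, Ximena, Zara

From clue 1: Ben is in {1,2,3,4,5}.
From clues 1–2: Kira is in {2,3,4,5}.
From clues 1–3: Ben is in {1,2,5}.
From clues 1–4: Nadia → floor 1, Ben → floor 2, Hiro → floor 3, Kira → floor 4, Ximena → floor 5, Zara → floor 6.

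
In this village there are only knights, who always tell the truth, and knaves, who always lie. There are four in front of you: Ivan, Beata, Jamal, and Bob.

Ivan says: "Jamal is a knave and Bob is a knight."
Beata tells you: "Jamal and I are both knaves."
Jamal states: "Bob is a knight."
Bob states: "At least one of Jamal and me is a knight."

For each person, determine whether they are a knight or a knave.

Ivan: knave, Beata: knave, Jamal: knight, Bob: knight

Consider Ivan. Suppose Ivan is a knight.
Then no assignment of the remaining roles makes every statement match its speaker's type — contradiction.
So Ivan is a knave.
Consider Beata. Suppose Beata is a knight.
Then Beata's own statement would have to be true, but it can't be — contradiction.
So Beata is a knave.
Consider Jamal. Suppose Jamal is a knave.
Then Beata's statement comes out true, contradicting Beata being a knave.
So Jamal is a knight.
With that fixed, Bob's statement is true, so Bob is a knight.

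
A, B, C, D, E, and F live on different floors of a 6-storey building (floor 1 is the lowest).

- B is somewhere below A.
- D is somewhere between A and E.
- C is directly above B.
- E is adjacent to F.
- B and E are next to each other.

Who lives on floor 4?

With clues 1–4, A is ruled out for floor 4.
With clues 1–5, B, D, E, and F are ruled out for floor 4.
So floor 4 is C.

C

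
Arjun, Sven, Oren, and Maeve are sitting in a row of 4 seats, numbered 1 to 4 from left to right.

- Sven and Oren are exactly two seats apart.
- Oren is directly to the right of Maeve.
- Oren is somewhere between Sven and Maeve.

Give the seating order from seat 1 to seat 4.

Maeve, Oren, Arjun, Sven

From clues 1–2: Arjun is in {1,3,4}.
From clues 1–3: Maeve → seat 1, Oren → seat 2, Arjun → seat 3, Sven → seat 4.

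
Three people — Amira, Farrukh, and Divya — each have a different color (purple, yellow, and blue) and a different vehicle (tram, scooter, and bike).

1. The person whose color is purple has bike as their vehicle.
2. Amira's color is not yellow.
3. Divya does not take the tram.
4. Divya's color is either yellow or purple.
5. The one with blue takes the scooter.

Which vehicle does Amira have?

scooter

With clues 1–5, bike and tram are impossible for Amira's vehicle.
That leaves scooter.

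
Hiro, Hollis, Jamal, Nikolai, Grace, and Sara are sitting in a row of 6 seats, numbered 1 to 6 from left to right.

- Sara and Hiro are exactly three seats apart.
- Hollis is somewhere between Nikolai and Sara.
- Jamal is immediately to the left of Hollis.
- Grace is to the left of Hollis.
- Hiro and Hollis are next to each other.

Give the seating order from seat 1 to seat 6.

Grace, Sara, Jamal, Hollis, Hiro, Nikolai

From clues 1–2: Hollis is in {2,3,4,5}.
From clues 1–3: Hollis is in {3,4,5}.
From clues 1–4: Hiro is in {3,5}.
From clues 1–5: Grace → seat 1, Sara → seat 2, Jamal → seat 3, Hollis → seat 4, Hiro → seat 5, Nikolai → seat 6.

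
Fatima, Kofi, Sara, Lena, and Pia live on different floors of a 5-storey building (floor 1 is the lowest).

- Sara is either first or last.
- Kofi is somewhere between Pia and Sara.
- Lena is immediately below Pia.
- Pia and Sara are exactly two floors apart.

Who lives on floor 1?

With clues 1–2, Kofi is ruled out for floor 1.
With clues 1–3, Pia is ruled out for floor 1.
With clues 1–4, Lena and Sara are ruled out for floor 1.
So floor 1 is Fatima.

Fatima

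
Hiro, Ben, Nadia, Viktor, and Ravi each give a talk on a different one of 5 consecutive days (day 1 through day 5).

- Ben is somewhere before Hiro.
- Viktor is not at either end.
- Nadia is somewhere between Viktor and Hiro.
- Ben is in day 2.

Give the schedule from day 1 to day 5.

Ravi, Ben, Viktor, Nadia, Hiro

From clue 1: Hiro is in {2,3,4,5}.
From clues 1–2: Viktor is in {2,3,4}.
From clues 1–3: Nadia is in {3,4}.
From clues 1–4: Ravi → day 1, Ben → day 2, Viktor → day 3, Nadia → day 4, Hiro → day 5.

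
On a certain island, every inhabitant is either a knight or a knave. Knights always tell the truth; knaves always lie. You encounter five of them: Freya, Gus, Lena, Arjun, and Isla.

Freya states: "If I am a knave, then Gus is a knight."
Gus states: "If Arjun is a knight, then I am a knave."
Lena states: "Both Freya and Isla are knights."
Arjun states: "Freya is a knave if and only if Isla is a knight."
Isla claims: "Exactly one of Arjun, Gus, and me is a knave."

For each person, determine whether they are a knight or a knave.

Freya: knight, Gus: knight, Lena: knight, Arjun: knave, Isla: knight

Consider Freya. Suppose Freya is a knave.
Then no assignment of the remaining roles makes every statement match its speaker's type — contradiction.
So Freya is a knight.
Consider Gus. Suppose Gus is a knave.
Then Gus's own statement would have to be false, but it can't be — contradiction.
So Gus is a knight.
Consider Lena. Suppose Lena is a knave.
Then no assignment of the remaining roles makes every statement match its speaker's type — contradiction.
So Lena is a knight.
Consider Arjun. Suppose Arjun is a knight.
Then Gus's statement comes out false, contradicting Gus being a knight.
So Arjun is a knave.
Consider Isla. Suppose Isla is a knave.
Then Lena's statement comes out false, contradicting Lena being a knight.
So Isla is a knight.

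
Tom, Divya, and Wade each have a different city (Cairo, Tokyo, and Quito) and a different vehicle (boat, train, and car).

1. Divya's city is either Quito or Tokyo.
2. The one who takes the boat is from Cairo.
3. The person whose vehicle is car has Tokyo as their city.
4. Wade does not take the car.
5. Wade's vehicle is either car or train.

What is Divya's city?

Tokyo

Clue 1 rules out Cairo for Divya's city.
With clues 1–5, Quito is impossible for Divya's city.
That leaves Tokyo.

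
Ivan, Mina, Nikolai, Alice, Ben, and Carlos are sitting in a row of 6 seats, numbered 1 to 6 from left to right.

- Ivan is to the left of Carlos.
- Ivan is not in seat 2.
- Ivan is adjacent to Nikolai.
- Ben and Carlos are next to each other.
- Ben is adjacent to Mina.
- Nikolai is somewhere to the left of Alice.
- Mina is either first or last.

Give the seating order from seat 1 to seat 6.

Ivan, Nikolai, Alice, Carlos, Ben, Mina

From clue 1: Ivan is in {1,2,3,4,5}.
From clues 1–2: Ivan is in {1,3,4,5}.
From clues 1–4: Ivan is in {1,3,4}.
From clues 1–5: Nikolai → seat 2.
From clues 1–6: Ivan → seat 1.
From clues 1–7: Alice → seat 3, Carlos → seat 4, Ben → seat 5, Mina → seat 6.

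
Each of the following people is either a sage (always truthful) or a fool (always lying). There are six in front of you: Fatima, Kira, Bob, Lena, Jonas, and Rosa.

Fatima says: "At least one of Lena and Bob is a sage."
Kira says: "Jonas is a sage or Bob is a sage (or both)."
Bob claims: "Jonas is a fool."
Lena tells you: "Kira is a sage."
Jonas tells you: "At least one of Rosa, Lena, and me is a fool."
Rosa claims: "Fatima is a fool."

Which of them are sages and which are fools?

Fatima: sage, Kira: sage, Bob: fool, Lena: sage, Jonas: sage, Rosa: fool

Consider Fatima. Suppose Fatima is a fool.
Then no assignment of the remaining roles makes every statement match its speaker's type — contradiction.
So Fatima is a sage.
With that fixed, Rosa's statement is false, so Rosa is a fool.
With that fixed, Jonas's statement is true, so Jonas is a sage.
With that fixed, Kira's statement is true, so Kira is a sage.
With that fixed, Bob's statement is false, so Bob is a fool.
With that fixed, Lena's statement is true, so Lena is a sage.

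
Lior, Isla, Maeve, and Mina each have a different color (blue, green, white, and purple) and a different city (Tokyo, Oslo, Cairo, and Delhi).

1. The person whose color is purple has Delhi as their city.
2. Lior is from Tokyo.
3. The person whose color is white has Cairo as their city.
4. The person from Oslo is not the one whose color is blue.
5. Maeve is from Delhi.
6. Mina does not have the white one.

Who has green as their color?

With clues 1–4, Lior is impossible for the one with color green.
With clues 1–5, Maeve is impossible for the one with color green.
With clues 1–6, Isla is impossible for the one with color green.
That leaves Mina.

Mina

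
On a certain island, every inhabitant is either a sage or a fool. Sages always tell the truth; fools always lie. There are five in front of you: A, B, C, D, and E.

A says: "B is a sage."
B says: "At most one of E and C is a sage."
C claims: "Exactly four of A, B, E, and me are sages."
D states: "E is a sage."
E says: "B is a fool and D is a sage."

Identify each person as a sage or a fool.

Consider A. Suppose A is a fool.
Then no assignment of the remaining roles makes every statement match its speaker's type — contradiction.
So A is a sage.
Consider B. Suppose B is a fool.
Then A's statement comes out false, contradicting A being a sage.
So B is a sage.
With that fixed, E's statement is false, so E is a fool.
With that fixed, C's statement is false, so C is a fool.
With that fixed, D's statement is false, so D is a fool.

A: sage, B: sage, C: fool, D: fool, E: fool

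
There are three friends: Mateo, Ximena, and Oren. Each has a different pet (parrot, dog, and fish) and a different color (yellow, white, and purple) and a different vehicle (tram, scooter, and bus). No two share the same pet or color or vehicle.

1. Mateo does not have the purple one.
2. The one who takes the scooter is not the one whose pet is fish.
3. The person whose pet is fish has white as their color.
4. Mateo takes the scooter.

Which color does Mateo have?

yellow

Clue 1 rules out purple for Mateo's color.
With clues 1–4, white is impossible for Mateo's color.
That leaves yellow.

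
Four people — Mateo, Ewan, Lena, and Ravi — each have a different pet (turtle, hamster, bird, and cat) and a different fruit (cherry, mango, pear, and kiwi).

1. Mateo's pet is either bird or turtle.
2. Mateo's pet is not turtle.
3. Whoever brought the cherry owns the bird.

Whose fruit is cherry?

With clues 1–3, Ewan, Lena, and Ravi are impossible for the one with fruit cherry.
That leaves Mateo.

Mateo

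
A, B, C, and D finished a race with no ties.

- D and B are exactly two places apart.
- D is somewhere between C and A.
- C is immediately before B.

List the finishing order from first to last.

A, D, C, B

From clues 1–2: B is in {1,4}.
From clues 1–3: A → place 1, D → place 2, C → place 3, B → place 4.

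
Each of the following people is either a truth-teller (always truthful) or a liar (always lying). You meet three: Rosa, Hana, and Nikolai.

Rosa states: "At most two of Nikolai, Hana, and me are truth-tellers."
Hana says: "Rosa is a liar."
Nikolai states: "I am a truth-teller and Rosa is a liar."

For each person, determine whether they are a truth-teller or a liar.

Consider Rosa. Suppose Rosa is a liar.
Then Rosa's own statement would have to be false, but it can't be — contradiction.
So Rosa is a truth-teller.
With that fixed, Hana's statement is false, so Hana is a liar.
With that fixed, Nikolai's statement is false, so Nikolai is a liar.

Rosa: truth-teller, Hana: liar, Nikolai: liar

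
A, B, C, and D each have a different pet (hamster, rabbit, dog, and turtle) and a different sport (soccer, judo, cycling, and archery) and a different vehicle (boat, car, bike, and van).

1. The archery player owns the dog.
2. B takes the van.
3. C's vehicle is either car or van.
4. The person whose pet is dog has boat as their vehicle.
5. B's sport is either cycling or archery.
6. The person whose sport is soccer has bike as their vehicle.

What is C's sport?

judo

With clues 1–4, archery is impossible for C's sport.
With clues 1–5, cycling is impossible for C's sport.
With clues 1–6, soccer is impossible for C's sport.
That leaves judo.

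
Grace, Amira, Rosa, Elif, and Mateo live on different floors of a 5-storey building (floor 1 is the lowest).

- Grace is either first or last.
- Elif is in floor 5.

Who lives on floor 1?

With clues 1–2, Amira, Elif, Mateo, and Rosa are ruled out for floor 1.
So floor 1 is Grace.

Grace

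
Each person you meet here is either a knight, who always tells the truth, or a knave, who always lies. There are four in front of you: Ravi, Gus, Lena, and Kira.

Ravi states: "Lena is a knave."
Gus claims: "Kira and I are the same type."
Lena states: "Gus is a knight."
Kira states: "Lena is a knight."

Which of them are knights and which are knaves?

Ravi: knave, Gus: knight, Lena: knight, Kira: knight

Consider Ravi. Suppose Ravi is a knight.
Then no assignment of the remaining roles makes every statement match its speaker's type — contradiction.
So Ravi is a knave.
Consider Gus. Suppose Gus is a knave.
Then no assignment of the remaining roles makes every statement match its speaker's type — contradiction.
So Gus is a knight.
With that fixed, Lena's statement is true, so Lena is a knight.
With that fixed, Kira's statement is true, so Kira is a knight.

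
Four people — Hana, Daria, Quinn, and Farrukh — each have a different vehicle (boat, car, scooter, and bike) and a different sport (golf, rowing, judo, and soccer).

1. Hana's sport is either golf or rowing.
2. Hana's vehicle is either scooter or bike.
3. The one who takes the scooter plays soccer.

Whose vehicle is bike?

Hana

With clues 1–3, Daria, Farrukh, and Quinn are impossible for the one with vehicle bike.
That leaves Hana.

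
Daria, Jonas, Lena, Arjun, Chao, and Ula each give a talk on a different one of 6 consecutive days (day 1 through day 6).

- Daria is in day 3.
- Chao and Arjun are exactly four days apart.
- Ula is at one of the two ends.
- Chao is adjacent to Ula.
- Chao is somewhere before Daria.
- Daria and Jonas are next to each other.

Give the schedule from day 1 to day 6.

From clue 1: Daria → day 3.
From clues 1–2: Arjun is in {1,2,5,6}.
From clues 1–3: Ula is in {1,6}.
From clues 1–4: Arjun is in {1,6}.
From clues 1–5: Ula → day 1, Chao → day 2, Arjun → day 6.
From clues 1–6: Jonas → day 4, Lena → day 5.

Ula, Chao, Daria, Jonas, Lena, Arjun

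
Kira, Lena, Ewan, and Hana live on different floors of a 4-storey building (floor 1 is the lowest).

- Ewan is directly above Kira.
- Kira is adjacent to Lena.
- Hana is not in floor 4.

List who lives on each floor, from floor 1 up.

From clue 1: Kira is in {1,2,3}.
From clues 1–2: Kira is in {2,3}.
From clues 1–3: Hana → floor 1, Lena → floor 2, Kira → floor 3, Ewan → floor 4.

Hana, Lena, Kira, Ewan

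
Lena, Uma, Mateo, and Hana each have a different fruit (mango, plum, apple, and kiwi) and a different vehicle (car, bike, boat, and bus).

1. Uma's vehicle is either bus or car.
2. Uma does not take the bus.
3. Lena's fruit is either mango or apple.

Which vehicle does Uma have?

car

Clue 1 rules out bike and boat for Uma's vehicle.
With clues 1–2, bus is impossible for Uma's vehicle.
That leaves car.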